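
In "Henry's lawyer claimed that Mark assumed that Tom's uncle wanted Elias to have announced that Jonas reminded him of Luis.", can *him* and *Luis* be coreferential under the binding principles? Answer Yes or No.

*Luis* is an R-expression; Principle C requires it to be free (not bound by any c-commanding expression).
— him: object of the clause headed by 'reminded'; the pronoun c-commands the R-expression — coreference blocked (Principle C).

No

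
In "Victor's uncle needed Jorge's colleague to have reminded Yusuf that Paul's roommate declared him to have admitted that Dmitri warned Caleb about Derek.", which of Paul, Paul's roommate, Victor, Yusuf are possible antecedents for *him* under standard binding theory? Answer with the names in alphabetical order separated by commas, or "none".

Paul, Victor, Yusuf

*him* is a pronoun; Principle B requires it to be free in its binding domain — the clause headed by 'declared'.
— Paul: possessor inside the subject DP of the clause headed by 'declared'; does not c-command the pronoun — Principle B does not apply; allowed.
— Paul's roommate: subject of the clause headed by 'declared'; c-commands the pronoun within its binding domain — blocked (Principle B).
— Victor: possessor inside the subject DP of the matrix clause; does not c-command the pronoun — Principle B does not apply; allowed.
— Yusuf: object of the clause headed by 'reminded'; c-commands the pronoun but lies outside its binding domain — allowed.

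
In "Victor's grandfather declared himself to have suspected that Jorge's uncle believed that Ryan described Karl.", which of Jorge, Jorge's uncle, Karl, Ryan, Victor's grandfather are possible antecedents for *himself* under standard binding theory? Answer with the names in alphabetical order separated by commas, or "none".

*himself* is a reflexive; Principle A requires it to be bound within its binding domain — the matrix clause.
— Jorge: possessor inside the subject DP of the clause headed by 'believed'; does not c-command the reflexive — cannot bind it (Principle A).
— Jorge's uncle: subject of the clause headed by 'believed'; does not c-command the reflexive — cannot bind it (Principle A).
— Karl: object of the clause headed by 'described'; does not c-command the reflexive — cannot bind it (Principle A).
— Ryan: subject of the clause headed by 'described'; does not c-command the reflexive — cannot bind it (Principle A).
— Victor's grandfather: subject of the matrix clause; c-commands the reflexive within its binding domain — allowed (Principle A).

Victor's grandfather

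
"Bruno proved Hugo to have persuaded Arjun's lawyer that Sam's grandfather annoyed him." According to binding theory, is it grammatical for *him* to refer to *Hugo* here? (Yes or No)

*Hugo* is an R-expression; Principle C requires it to be free (not bound by any c-commanding expression).
— him: object of the clause headed by 'annoyed'; the pronoun does not c-command the R-expression — coreference allowed.

Yes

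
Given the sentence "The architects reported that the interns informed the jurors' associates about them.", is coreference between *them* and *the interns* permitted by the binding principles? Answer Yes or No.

No

*them* is a pronoun; Principle B requires it to be free in its binding domain — the clause headed by 'informed'.
— the interns: subject of the clause headed by 'informed'; c-commands the pronoun within its binding domain — blocked (Principle B).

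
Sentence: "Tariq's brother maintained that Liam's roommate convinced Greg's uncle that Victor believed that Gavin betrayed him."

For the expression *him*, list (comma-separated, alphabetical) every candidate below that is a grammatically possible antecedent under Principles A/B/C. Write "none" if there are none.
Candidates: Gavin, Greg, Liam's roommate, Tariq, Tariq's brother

Greg, Liam's roommate, Tariq, Tariq's brother

*him* is a pronoun; Principle B requires it to be free in its binding domain — the clause headed by 'betrayed'.
— Gavin: subject of the clause headed by 'betrayed'; c-commands the pronoun within its binding domain — blocked (Principle B).
— Greg: possessor inside the object DP of the clause headed by 'convinced'; does not c-command the pronoun — Principle B does not apply; allowed.
— Liam's roommate: subject of the clause headed by 'convinced'; c-commands the pronoun but lies outside its binding domain — allowed.
— Tariq: possessor inside the subject DP of the matrix clause; does not c-command the pronoun — Principle B does not apply; allowed.
— Tariq's brother: subject of the matrix clause; c-commands the pronoun but lies outside its binding domain — allowed.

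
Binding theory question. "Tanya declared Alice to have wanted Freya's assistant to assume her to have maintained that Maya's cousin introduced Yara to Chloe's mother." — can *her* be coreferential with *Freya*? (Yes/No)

Yes

*her* is a pronoun; Principle B requires it to be free in its binding domain — the clause headed by 'assume'.
— Freya: possessor inside the subject DP of the clause headed by 'assume'; does not c-command the pronoun — Principle B does not apply; allowed.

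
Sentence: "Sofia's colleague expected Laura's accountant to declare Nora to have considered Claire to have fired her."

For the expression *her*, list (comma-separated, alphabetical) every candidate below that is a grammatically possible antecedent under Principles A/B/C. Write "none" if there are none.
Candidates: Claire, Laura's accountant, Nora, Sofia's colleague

Laura's accountant, Nora, Sofia's colleague

*her* is a pronoun; Principle B requires it to be free in its binding domain — the clause headed by 'fired'.
— Claire: subject of the clause headed by 'fired'; c-commands the pronoun within its binding domain — blocked (Principle B).
— Laura's accountant: subject of the clause headed by 'declare'; c-commands the pronoun but lies outside its binding domain — allowed.
— Nora: subject of the clause headed by 'considered'; c-commands the pronoun but lies outside its binding domain — allowed.
— Sofia's colleague: subject of the matrix clause; c-commands the pronoun but lies outside its binding domain — allowed.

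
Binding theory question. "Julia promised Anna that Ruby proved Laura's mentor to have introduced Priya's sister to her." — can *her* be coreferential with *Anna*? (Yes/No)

*her* is a pronoun; Principle B requires it to be free in its binding domain — the clause headed by 'introduced'.
— Anna: object of the matrix clause; c-commands the pronoun but lies outside its binding domain — allowed.

Yes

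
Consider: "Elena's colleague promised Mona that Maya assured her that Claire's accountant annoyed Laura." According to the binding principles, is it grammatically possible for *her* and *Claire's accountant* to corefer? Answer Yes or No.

*her* is a pronoun; Principle B requires it to be free in its binding domain — the clause headed by 'assured'.
— Claire's accountant: subject of the clause headed by 'annoyed'; is c-commanded by the pronoun; coreference would bind this R-expression — blocked (Principle C).

No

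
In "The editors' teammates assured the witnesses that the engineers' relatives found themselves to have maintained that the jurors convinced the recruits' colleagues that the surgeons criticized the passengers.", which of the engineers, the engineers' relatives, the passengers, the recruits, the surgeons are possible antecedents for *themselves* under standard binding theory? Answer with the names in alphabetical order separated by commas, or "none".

the engineers' relatives

*themselves* is a reflexive; Principle A requires it to be bound within its binding domain — the clause headed by 'found'.
— the engineers: possessor inside the subject DP of the clause headed by 'found'; does not c-command the reflexive — cannot bind it (Principle A).
— the engineers' relatives: subject of the clause headed by 'found'; c-commands the reflexive within its binding domain — allowed (Principle A).
— the passengers: object of the clause headed by 'criticized'; does not c-command the reflexive — cannot bind it (Principle A).
— the recruits: possessor inside the object DP of the clause headed by 'convinced'; does not c-command the reflexive — cannot bind it (Principle A).
— the surgeons: subject of the clause headed by 'criticized'; does not c-command the reflexive — cannot bind it (Principle A).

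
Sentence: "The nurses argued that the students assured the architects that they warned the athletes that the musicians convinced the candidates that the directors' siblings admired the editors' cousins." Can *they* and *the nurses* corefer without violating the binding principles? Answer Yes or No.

*the nurses* is an R-expression; Principle C requires it to be free (not bound by any c-commanding expression).
— they: subject of the clause headed by 'warned'; the pronoun does not c-command the R-expression — coreference allowed.

Yes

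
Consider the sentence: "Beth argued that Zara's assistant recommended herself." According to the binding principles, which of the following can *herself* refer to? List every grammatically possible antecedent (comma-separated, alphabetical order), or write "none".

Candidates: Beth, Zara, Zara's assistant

Zara's assistant

*herself* is a reflexive; Principle A requires it to be bound within its binding domain — the clause headed by 'recommended'.
— Beth: subject of the matrix clause; c-commands the reflexive but lies outside its binding domain — cannot bind it (Principle A).
— Zara: possessor inside the subject DP of the clause headed by 'recommended'; does not c-command the reflexive — cannot bind it (Principle A).
— Zara's assistant: subject of the clause headed by 'recommended'; c-commands the reflexive within its binding domain — allowed (Principle A).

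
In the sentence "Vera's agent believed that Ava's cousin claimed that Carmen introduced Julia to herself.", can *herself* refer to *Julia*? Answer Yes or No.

*herself* is a reflexive; Principle A requires it to be bound within its binding domain — the clause headed by 'introduced'.
— Julia: object of the clause headed by 'introduced'; c-commands the reflexive within its binding domain — allowed (Principle A).

Yes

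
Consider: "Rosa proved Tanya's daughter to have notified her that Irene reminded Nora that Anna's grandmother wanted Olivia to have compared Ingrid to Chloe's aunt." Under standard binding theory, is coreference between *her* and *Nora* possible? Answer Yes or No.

No

*Nora* is an R-expression; Principle C requires it to be free (not bound by any c-commanding expression).
— her: object of the clause headed by 'notified'; the pronoun c-commands the R-expression — coreference blocked (Principle C).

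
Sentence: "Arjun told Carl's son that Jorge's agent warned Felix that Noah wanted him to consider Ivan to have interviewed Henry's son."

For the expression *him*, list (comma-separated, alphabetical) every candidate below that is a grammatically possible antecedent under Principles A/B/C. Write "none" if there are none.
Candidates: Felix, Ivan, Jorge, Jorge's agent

*him* is a pronoun; Principle B requires it to be free in its binding domain — the clause headed by 'wanted'.
— Felix: object of the clause headed by 'warned'; c-commands the pronoun but lies outside its binding domain — allowed.
— Ivan: subject of the clause headed by 'interviewed'; is c-commanded by the pronoun; coreference would bind this R-expression — blocked (Principle C).
— Jorge: possessor inside the subject DP of the clause headed by 'warned'; does not c-command the pronoun — Principle B does not apply; allowed.
— Jorge's agent: subject of the clause headed by 'warned'; c-commands the pronoun but lies outside its binding domain — allowed.

Felix, Jorge, Jorge's agent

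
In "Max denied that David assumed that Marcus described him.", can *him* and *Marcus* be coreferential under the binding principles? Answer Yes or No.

No

*Marcus* is an R-expression; Principle C requires it to be free (not bound by any c-commanding expression).
— him: object of the clause headed by 'described'; the R-expression locally c-commands the pronoun — coreference blocked (Principle B on the pronoun).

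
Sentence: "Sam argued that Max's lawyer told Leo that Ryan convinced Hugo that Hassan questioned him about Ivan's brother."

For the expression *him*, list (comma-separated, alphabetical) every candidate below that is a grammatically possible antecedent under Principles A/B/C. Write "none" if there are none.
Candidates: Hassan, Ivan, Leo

Leo

*him* is a pronoun; Principle B requires it to be free in its binding domain — the clause headed by 'questioned'.
— Hassan: subject of the clause headed by 'questioned'; c-commands the pronoun within its binding domain — blocked (Principle B).
— Ivan: possessor inside the second object DP of the clause headed by 'questioned'; is c-commanded by the pronoun; coreference would bind this R-expression — blocked (Principle C).
— Leo: object of the clause headed by 'told'; c-commands the pronoun but lies outside its binding domain — allowed.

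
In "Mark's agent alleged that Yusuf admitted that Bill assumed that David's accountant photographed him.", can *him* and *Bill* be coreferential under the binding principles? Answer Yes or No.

*Bill* is an R-expression; Principle C requires it to be free (not bound by any c-commanding expression).
— him: object of the clause headed by 'photographed'; the pronoun does not c-command the R-expression — coreference allowed.

Yes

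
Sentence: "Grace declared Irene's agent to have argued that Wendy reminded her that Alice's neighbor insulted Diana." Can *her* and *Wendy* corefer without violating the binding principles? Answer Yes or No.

*Wendy* is an R-expression; Principle C requires it to be free (not bound by any c-commanding expression).
— her: object of the clause headed by 'reminded'; the R-expression locally c-commands the pronoun — coreference blocked (Principle B on the pronoun).

No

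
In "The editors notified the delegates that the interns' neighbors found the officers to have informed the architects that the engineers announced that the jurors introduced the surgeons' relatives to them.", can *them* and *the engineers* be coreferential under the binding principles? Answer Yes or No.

*the engineers* is an R-expression; Principle C requires it to be free (not bound by any c-commanding expression).
— them: second object of the clause headed by 'introduced'; the pronoun does not c-command the R-expression — coreference allowed.

Yes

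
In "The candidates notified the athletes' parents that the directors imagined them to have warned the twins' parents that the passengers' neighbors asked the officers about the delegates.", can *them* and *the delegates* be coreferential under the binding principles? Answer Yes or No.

No

*the delegates* is an R-expression; Principle C requires it to be free (not bound by any c-commanding expression).
— them: subject of the clause headed by 'warned'; the pronoun c-commands the R-expression — coreference blocked (Principle C).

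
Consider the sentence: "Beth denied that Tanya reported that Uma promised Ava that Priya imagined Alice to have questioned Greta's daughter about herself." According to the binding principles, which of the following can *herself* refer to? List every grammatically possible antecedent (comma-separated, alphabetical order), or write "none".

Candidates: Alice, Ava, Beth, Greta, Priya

*herself* is a reflexive; Principle A requires it to be bound within its binding domain — the clause headed by 'questioned'.
— Alice: subject of the clause headed by 'questioned'; c-commands the reflexive within its binding domain — allowed (Principle A).
— Ava: object of the clause headed by 'promised'; c-commands the reflexive but lies outside its binding domain — cannot bind it (Principle A).
— Beth: subject of the matrix clause; c-commands the reflexive but lies outside its binding domain — cannot bind it (Principle A).
— Greta: possessor inside the object DP of the clause headed by 'questioned'; does not c-command the reflexive — cannot bind it (Principle A).
— Priya: subject of the clause headed by 'imagined'; c-commands the reflexive but lies outside its binding domain — cannot bind it (Principle A).

Alice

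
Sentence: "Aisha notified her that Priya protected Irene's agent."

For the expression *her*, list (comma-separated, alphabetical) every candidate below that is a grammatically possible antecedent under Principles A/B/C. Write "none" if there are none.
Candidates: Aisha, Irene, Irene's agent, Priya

none

*her* is a pronoun; Principle B requires it to be free in its binding domain — the matrix clause.
— Aisha: subject of the matrix clause; c-commands the pronoun within its binding domain — blocked (Principle B).
— Irene: possessor inside the object DP of the clause headed by 'protected'; is c-commanded by the pronoun; coreference would bind this R-expression — blocked (Principle C).
— Irene's agent: object of the clause headed by 'protected'; is c-commanded by the pronoun; coreference would bind this R-expression — blocked (Principle C).
— Priya: subject of the clause headed by 'protected'; is c-commanded by the pronoun; coreference would bind this R-expression — blocked (Principle C).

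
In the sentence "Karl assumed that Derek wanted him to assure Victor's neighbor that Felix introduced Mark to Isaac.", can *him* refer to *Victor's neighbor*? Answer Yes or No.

No

*him* is a pronoun; Principle B requires it to be free in its binding domain — the clause headed by 'wanted'.
— Victor's neighbor: object of the clause headed by 'assure'; is c-commanded by the pronoun; coreference would bind this R-expression — blocked (Principle C).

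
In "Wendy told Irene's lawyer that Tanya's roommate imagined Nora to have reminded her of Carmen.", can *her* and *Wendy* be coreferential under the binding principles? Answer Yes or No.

Yes

*Wendy* is an R-expression; Principle C requires it to be free (not bound by any c-commanding expression).
— her: object of the clause headed by 'reminded'; the pronoun does not c-command the R-expression — coreference allowed.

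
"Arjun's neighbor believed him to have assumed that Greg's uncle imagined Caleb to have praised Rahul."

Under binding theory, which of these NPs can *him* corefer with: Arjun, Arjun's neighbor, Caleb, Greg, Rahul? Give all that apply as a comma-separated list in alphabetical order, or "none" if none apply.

*him* is a pronoun; Principle B requires it to be free in its binding domain — the matrix clause.
— Arjun: possessor inside the subject DP of the matrix clause; does not c-command the pronoun — Principle B does not apply; allowed.
— Arjun's neighbor: subject of the matrix clause; c-commands the pronoun within its binding domain — blocked (Principle B).
— Caleb: subject of the clause headed by 'praised'; is c-commanded by the pronoun; coreference would bind this R-expression — blocked (Principle C).
— Greg: possessor inside the subject DP of the clause headed by 'imagined'; is c-commanded by the pronoun; coreference would bind this R-expression — blocked (Principle C).
— Rahul: object of the clause headed by 'praised'; is c-commanded by the pronoun; coreference would bind this R-expression — blocked (Principle C).

Arjun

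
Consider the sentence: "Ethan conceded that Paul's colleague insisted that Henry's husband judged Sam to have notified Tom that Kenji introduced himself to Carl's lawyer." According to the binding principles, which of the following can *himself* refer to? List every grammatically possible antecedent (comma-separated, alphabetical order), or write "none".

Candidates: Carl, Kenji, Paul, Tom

Kenji

*himself* is a reflexive; Principle A requires it to be bound within its binding domain — the clause headed by 'introduced'.
— Carl: possessor inside the second object DP of the clause headed by 'introduced'; does not c-command the reflexive — cannot bind it (Principle A).
— Kenji: subject of the clause headed by 'introduced'; c-commands the reflexive within its binding domain — allowed (Principle A).
— Paul: possessor inside the subject DP of the clause headed by 'insisted'; does not c-command the reflexive — cannot bind it (Principle A).
— Tom: object of the clause headed by 'notified'; c-commands the reflexive but lies outside its binding domain — cannot bind it (Principle A).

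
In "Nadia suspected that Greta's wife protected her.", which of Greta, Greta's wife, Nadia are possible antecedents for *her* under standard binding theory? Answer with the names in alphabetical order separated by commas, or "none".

*her* is a pronoun; Principle B requires it to be free in its binding domain — the clause headed by 'protected'.
— Greta: possessor inside the subject DP of the clause headed by 'protected'; does not c-command the pronoun — Principle B does not apply; allowed.
— Greta's wife: subject of the clause headed by 'protected'; c-commands the pronoun within its binding domain — blocked (Principle B).
— Nadia: subject of the matrix clause; c-commands the pronoun but lies outside its binding domain — allowed.

Greta, Nadia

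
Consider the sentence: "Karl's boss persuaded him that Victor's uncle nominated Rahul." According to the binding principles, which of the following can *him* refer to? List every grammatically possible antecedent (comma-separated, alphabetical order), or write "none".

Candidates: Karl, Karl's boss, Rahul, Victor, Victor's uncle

Karl

*him* is a pronoun; Principle B requires it to be free in its binding domain — the matrix clause.
— Karl: possessor inside the subject DP of the matrix clause; does not c-command the pronoun — Principle B does not apply; allowed.
— Karl's boss: subject of the matrix clause; c-commands the pronoun within its binding domain — blocked (Principle B).
— Rahul: object of the clause headed by 'nominated'; is c-commanded by the pronoun; coreference would bind this R-expression — blocked (Principle C).
— Victor: possessor inside the subject DP of the clause headed by 'nominated'; is c-commanded by the pronoun; coreference would bind this R-expression — blocked (Principle C).
— Victor's uncle: subject of the clause headed by 'nominated'; is c-commanded by the pronoun; coreference would bind this R-expression — blocked (Principle C).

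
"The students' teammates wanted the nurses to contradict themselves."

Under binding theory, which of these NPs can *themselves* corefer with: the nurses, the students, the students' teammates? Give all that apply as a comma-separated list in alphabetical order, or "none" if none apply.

the nurses

*themselves* is a reflexive; Principle A requires it to be bound within its binding domain — the clause headed by 'contradict'.
— the nurses: subject of the clause headed by 'contradict'; c-commands the reflexive within its binding domain — allowed (Principle A).
— the students: possessor inside the subject DP of the matrix clause; does not c-command the reflexive — cannot bind it (Principle A).
— the students' teammates: subject of the matrix clause; c-commands the reflexive but lies outside its binding domain — cannot bind it (Principle A).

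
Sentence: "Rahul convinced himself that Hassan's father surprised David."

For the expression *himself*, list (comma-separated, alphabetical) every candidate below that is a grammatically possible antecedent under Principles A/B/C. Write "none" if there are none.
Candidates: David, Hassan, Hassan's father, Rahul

*himself* is a reflexive; Principle A requires it to be bound within its binding domain — the matrix clause.
— David: object of the clause headed by 'surprised'; does not c-command the reflexive — cannot bind it (Principle A).
— Hassan: possessor inside the subject DP of the clause headed by 'surprised'; does not c-command the reflexive — cannot bind it (Principle A).
— Hassan's father: subject of the clause headed by 'surprised'; does not c-command the reflexive — cannot bind it (Principle A).
— Rahul: subject of the matrix clause; c-commands the reflexive within its binding domain — allowed (Principle A).

Rahul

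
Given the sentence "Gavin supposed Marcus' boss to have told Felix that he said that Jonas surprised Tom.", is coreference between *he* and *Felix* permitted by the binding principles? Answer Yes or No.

Yes

*he* is a pronoun; Principle B requires it to be free in its binding domain — the clause headed by 'said'.
— Felix: object of the clause headed by 'told'; c-commands the pronoun but lies outside its binding domain — allowed.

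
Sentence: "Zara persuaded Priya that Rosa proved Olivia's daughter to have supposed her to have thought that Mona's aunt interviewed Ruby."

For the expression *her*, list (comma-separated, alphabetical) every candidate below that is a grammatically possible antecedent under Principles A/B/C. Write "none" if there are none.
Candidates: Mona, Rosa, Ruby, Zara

Rosa, Zara

*her* is a pronoun; Principle B requires it to be free in its binding domain — the clause headed by 'supposed'.
— Mona: possessor inside the subject DP of the clause headed by 'interviewed'; is c-commanded by the pronoun; coreference would bind this R-expression — blocked (Principle C).
— Rosa: subject of the clause headed by 'proved'; c-commands the pronoun but lies outside its binding domain — allowed.
— Ruby: object of the clause headed by 'interviewed'; is c-commanded by the pronoun; coreference would bind this R-expression — blocked (Principle C).
— Zara: subject of the matrix clause; c-commands the pronoun but lies outside its binding domain — allowed.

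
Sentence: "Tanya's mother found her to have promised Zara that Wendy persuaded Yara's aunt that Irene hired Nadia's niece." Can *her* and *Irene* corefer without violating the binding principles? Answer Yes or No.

*Irene* is an R-expression; Principle C requires it to be free (not bound by any c-commanding expression).
— her: subject of the clause headed by 'promised'; the pronoun c-commands the R-expression — coreference blocked (Principle C).

No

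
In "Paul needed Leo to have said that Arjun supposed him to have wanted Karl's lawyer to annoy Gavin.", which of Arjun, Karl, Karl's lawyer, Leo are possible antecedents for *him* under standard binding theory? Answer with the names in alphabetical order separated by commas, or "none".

Leo

*him* is a pronoun; Principle B requires it to be free in its binding domain — the clause headed by 'supposed'.
— Arjun: subject of the clause headed by 'supposed'; c-commands the pronoun within its binding domain — blocked (Principle B).
— Karl: possessor inside the subject DP of the clause headed by 'annoy'; is c-commanded by the pronoun; coreference would bind this R-expression — blocked (Principle C).
— Karl's lawyer: subject of the clause headed by 'annoy'; is c-commanded by the pronoun; coreference would bind this R-expression — blocked (Principle C).
— Leo: subject of the clause headed by 'said'; c-commands the pronoun but lies outside its binding domain — allowed.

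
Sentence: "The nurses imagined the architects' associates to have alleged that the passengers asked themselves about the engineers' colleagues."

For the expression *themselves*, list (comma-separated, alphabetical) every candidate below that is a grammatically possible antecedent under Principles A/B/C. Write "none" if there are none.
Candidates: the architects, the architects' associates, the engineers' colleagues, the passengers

the passengers

*themselves* is a reflexive; Principle A requires it to be bound within its binding domain — the clause headed by 'asked'.
— the architects: possessor inside the subject DP of the clause headed by 'alleged'; does not c-command the reflexive — cannot bind it (Principle A).
— the architects' associates: subject of the clause headed by 'alleged'; c-commands the reflexive but lies outside its binding domain — cannot bind it (Principle A).
— the engineers' colleagues: second object of the clause headed by 'asked'; does not c-command the reflexive — cannot bind it (Principle A).
— the passengers: subject of the clause headed by 'asked'; c-commands the reflexive within its binding domain — allowed (Principle A).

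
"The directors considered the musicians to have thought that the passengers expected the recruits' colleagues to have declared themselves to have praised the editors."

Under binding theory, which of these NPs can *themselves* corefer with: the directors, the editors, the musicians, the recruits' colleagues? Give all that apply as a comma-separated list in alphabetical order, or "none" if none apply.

the recruits' colleagues

*themselves* is a reflexive; Principle A requires it to be bound within its binding domain — the clause headed by 'declared'.
— the directors: subject of the matrix clause; c-commands the reflexive but lies outside its binding domain — cannot bind it (Principle A).
— the editors: object of the clause headed by 'praised'; does not c-command the reflexive — cannot bind it (Principle A).
— the musicians: subject of the clause headed by 'thought'; c-commands the reflexive but lies outside its binding domain — cannot bind it (Principle A).
— the recruits' colleagues: subject of the clause headed by 'declared'; c-commands the reflexive within its binding domain — allowed (Principle A).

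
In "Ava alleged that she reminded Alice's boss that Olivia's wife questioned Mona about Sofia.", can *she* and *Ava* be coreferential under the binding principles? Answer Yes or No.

Yes

*Ava* is an R-expression; Principle C requires it to be free (not bound by any c-commanding expression).
— she: subject of the clause headed by 'reminded'; the pronoun does not c-command the R-expression — coreference allowed.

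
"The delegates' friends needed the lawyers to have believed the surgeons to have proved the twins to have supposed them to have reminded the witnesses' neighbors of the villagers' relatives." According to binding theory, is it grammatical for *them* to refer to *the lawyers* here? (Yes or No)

*the lawyers* is an R-expression; Principle C requires it to be free (not bound by any c-commanding expression).
— them: subject of the clause headed by 'reminded'; the pronoun does not c-command the R-expression — coreference allowed.

Yes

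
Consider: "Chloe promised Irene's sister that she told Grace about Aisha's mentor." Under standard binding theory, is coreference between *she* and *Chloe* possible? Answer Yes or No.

Yes

*Chloe* is an R-expression; Principle C requires it to be free (not bound by any c-commanding expression).
— she: subject of the clause headed by 'told'; the pronoun does not c-command the R-expression — coreference allowed.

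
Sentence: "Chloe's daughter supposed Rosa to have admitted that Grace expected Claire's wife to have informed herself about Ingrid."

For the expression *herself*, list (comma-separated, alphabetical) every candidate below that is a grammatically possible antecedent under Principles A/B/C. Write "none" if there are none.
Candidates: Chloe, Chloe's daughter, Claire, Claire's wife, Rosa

*herself* is a reflexive; Principle A requires it to be bound within its binding domain — the clause headed by 'informed'.
— Chloe: possessor inside the subject DP of the matrix clause; does not c-command the reflexive — cannot bind it (Principle A).
— Chloe's daughter: subject of the matrix clause; c-commands the reflexive but lies outside its binding domain — cannot bind it (Principle A).
— Claire: possessor inside the subject DP of the clause headed by 'informed'; does not c-command the reflexive — cannot bind it (Principle A).
— Claire's wife: subject of the clause headed by 'informed'; c-commands the reflexive within its binding domain — allowed (Principle A).
— Rosa: subject of the clause headed by 'admitted'; c-commands the reflexive but lies outside its binding domain — cannot bind it (Principle A).

Claire's wife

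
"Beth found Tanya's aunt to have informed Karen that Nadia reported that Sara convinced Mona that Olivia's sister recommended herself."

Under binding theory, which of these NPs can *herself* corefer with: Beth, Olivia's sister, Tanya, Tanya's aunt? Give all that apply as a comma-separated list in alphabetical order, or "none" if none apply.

Olivia's sister

*herself* is a reflexive; Principle A requires it to be bound within its binding domain — the clause headed by 'recommended'.
— Beth: subject of the matrix clause; c-commands the reflexive but lies outside its binding domain — cannot bind it (Principle A).
— Olivia's sister: subject of the clause headed by 'recommended'; c-commands the reflexive within its binding domain — allowed (Principle A).
— Tanya: possessor inside the subject DP of the clause headed by 'informed'; does not c-command the reflexive — cannot bind it (Principle A).
— Tanya's aunt: subject of the clause headed by 'informed'; c-commands the reflexive but lies outside its binding domain — cannot bind it (Principle A).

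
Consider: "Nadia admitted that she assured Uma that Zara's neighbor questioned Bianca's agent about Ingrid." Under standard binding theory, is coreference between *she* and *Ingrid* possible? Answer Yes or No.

*Ingrid* is an R-expression; Principle C requires it to be free (not bound by any c-commanding expression).
— she: subject of the clause headed by 'assured'; the pronoun c-commands the R-expression — coreference blocked (Principle C).

No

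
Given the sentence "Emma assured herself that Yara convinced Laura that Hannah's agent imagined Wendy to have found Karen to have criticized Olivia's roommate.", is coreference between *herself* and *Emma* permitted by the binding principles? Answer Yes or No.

*herself* is a reflexive; Principle A requires it to be bound within its binding domain — the matrix clause.
— Emma: subject of the matrix clause; c-commands the reflexive within its binding domain — allowed (Principle A).

Yes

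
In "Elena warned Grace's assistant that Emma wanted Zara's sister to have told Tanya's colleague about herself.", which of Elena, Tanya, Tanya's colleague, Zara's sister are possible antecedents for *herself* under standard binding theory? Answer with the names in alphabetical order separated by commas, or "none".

Tanya's colleague, Zara's sister

*herself* is a reflexive; Principle A requires it to be bound within its binding domain — the clause headed by 'told'.
— Elena: subject of the matrix clause; c-commands the reflexive but lies outside its binding domain — cannot bind it (Principle A).
— Tanya: possessor inside the object DP of the clause headed by 'told'; does not c-command the reflexive — cannot bind it (Principle A).
— Tanya's colleague: object of the clause headed by 'told'; c-commands the reflexive within its binding domain — allowed (Principle A).
— Zara's sister: subject of the clause headed by 'told'; c-commands the reflexive within its binding domain — allowed (Principle A).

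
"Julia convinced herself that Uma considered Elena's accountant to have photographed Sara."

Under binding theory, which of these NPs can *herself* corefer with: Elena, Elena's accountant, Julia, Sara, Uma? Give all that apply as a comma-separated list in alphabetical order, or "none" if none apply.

*herself* is a reflexive; Principle A requires it to be bound within its binding domain — the matrix clause.
— Elena: possessor inside the subject DP of the clause headed by 'photographed'; does not c-command the reflexive — cannot bind it (Principle A).
— Elena's accountant: subject of the clause headed by 'photographed'; does not c-command the reflexive — cannot bind it (Principle A).
— Julia: subject of the matrix clause; c-commands the reflexive within its binding domain — allowed (Principle A).
— Sara: object of the clause headed by 'photographed'; does not c-command the reflexive — cannot bind it (Principle A).
— Uma: subject of the clause headed by 'considered'; does not c-command the reflexive — cannot bind it (Principle A).

Julia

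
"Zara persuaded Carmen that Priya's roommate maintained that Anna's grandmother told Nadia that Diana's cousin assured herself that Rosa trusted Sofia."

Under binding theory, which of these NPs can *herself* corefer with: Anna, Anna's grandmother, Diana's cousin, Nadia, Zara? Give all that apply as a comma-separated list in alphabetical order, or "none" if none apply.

*herself* is a reflexive; Principle A requires it to be bound within its binding domain — the clause headed by 'assured'.
— Anna: possessor inside the subject DP of the clause headed by 'told'; does not c-command the reflexive — cannot bind it (Principle A).
— Anna's grandmother: subject of the clause headed by 'told'; c-commands the reflexive but lies outside its binding domain — cannot bind it (Principle A).
— Diana's cousin: subject of the clause headed by 'assured'; c-commands the reflexive within its binding domain — allowed (Principle A).
— Nadia: object of the clause headed by 'told'; c-commands the reflexive but lies outside its binding domain — cannot bind it (Principle A).
— Zara: subject of the matrix clause; c-commands the reflexive but lies outside its binding domain — cannot bind it (Principle A).

Diana's cousin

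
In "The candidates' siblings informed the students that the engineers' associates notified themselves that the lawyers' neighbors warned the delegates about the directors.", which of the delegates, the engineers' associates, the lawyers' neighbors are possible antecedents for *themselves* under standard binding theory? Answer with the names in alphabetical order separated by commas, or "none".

*themselves* is a reflexive; Principle A requires it to be bound within its binding domain — the clause headed by 'notified'.
— the delegates: object of the clause headed by 'warned'; does not c-command the reflexive — cannot bind it (Principle A).
— the engineers' associates: subject of the clause headed by 'notified'; c-commands the reflexive within its binding domain — allowed (Principle A).
— the lawyers' neighbors: subject of the clause headed by 'warned'; does not c-command the reflexive — cannot bind it (Principle A).

the engineers' associates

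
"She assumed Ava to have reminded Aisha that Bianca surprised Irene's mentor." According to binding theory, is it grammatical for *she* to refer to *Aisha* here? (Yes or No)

*Aisha* is an R-expression; Principle C requires it to be free (not bound by any c-commanding expression).
— she: subject of the matrix clause; the pronoun c-commands the R-expression — coreference blocked (Principle C).

No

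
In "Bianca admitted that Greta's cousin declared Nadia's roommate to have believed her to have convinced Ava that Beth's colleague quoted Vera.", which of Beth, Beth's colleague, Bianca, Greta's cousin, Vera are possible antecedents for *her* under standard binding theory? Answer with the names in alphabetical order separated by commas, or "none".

*her* is a pronoun; Principle B requires it to be free in its binding domain — the clause headed by 'believed'.
— Beth: possessor inside the subject DP of the clause headed by 'quoted'; is c-commanded by the pronoun; coreference would bind this R-expression — blocked (Principle C).
— Beth's colleague: subject of the clause headed by 'quoted'; is c-commanded by the pronoun; coreference would bind this R-expression — blocked (Principle C).
— Bianca: subject of the matrix clause; c-commands the pronoun but lies outside its binding domain — allowed.
— Greta's cousin: subject of the clause headed by 'declared'; c-commands the pronoun but lies outside its binding domain — allowed.
— Vera: object of the clause headed by 'quoted'; is c-commanded by the pronoun; coreference would bind this R-expression — blocked (Principle C).

Bianca, Greta's cousin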